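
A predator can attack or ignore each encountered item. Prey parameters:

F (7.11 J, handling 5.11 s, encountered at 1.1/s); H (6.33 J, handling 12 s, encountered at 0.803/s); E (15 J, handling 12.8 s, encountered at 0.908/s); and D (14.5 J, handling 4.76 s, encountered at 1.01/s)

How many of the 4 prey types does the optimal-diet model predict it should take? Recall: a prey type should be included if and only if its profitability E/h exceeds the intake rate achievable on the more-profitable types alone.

Rank by E/h (J/s): D 3.05, F 1.39, E 1.17, H 0.527. Include each in turn until the next type's E/h falls below the running intake rate.
Rate on top 1: 2.522. F: 1.39 < 2.522 → exclude; stop.
Optimal diet: D — 1 of 4 types.

1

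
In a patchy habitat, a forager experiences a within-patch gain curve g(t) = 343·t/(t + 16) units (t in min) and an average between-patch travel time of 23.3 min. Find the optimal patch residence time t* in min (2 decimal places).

19.31 min

Maximise g(t)/(T+t): set derivative to zero → g'(t)(T+t) = g(t).
g'(t) = 343·16/(t + 16)². Setting 343·16/(t+16)² = 343t/[(t+16)(23.3+t)] gives 16(23.3+t) = t(t+16), so t² = 16×23.3 = 372.8.
t* = √372.8 = 19.31 min.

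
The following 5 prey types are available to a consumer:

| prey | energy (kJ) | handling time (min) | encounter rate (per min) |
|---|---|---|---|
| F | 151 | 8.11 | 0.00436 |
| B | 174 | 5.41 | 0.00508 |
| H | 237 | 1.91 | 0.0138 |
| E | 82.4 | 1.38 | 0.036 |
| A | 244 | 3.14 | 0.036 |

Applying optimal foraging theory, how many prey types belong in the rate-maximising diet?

Profitabilities (E/h, kJ/min): H 124, A 77.7, E 59.7, B 32.2, F 18.6. Add prey in this order while the next type's profitability exceeds the intake rate on those already taken.
Rate on top 1: 3.187. A: 77.7 > 3.187 → include.
Rate on top 2: 10.58. E: 59.7 > 10.58 → include.
Rate on top 3: 12.63. B: 32.2 > 12.63 → include.
Rate on top 4: 13.07. F: 18.6 > 13.07 → include.
Optimal diet: H, A, E, B, F — 5 of 5 types.

5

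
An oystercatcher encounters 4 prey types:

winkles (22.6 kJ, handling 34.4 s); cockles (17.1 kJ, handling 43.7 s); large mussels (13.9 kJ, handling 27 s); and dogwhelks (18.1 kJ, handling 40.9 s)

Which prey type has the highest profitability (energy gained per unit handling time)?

In descending order of E/h:
winkles: 22.6/34.4 = 0.657 kJ/s
large mussels: 13.9/27 = 0.515 kJ/s
dogwhelks: 18.1/40.9 = 0.443 kJ/s
cockles: 17.1/43.7 = 0.391 kJ/s

winkles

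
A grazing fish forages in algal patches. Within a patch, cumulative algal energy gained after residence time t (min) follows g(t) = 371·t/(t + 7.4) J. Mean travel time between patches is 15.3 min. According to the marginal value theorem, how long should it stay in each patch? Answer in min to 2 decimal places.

10.64 min

By the marginal value theorem, leave when the instantaneous gain rate g'(t) equals the habitat-wide average g(t)/(T + t).
g'(t) = 371·7.4/(t + 7.4)². Setting 371·7.4/(t+7.4)² = 371t/[(t+7.4)(15.3+t)] gives 7.4(15.3+t) = t(t+7.4), so t² = 7.4×15.3 = 113.2.
t* = √113.2 = 10.64 min.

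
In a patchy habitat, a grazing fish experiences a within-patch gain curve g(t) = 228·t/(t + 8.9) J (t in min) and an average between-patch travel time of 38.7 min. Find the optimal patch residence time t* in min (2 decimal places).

By the marginal value theorem, leave when the instantaneous gain rate g'(t) equals the habitat-wide average g(t)/(T + t).
g'(t) = 228·8.9/(t + 8.9)². Setting 228·8.9/(t+8.9)² = 228t/[(t+8.9)(38.7+t)] gives 8.9(38.7+t) = t(t+8.9), so t² = 8.9×38.7 = 344.4.
t* = √344.4 = 18.56 min.

18.56 min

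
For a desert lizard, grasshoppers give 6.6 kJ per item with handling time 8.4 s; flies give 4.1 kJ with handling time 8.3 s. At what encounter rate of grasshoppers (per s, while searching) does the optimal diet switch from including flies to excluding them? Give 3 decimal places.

Drop flies once their profitability E₂/h₂ falls below the rate achievable on grasshoppers alone: E₂/h₂ = λE₁/(1 + λh₁).
Solve for λ: λE₁h₂ = E₂(1 + λh₁) → λ(E₁h₂ − E₂h₁) = E₂ → λ = E₂/(E₁h₂ − E₂h₁).
λ = 4.1/(6.6×8.3 − 4.1×8.4) = 4.1/20.34 = 0.2016 per s.

0.202 per s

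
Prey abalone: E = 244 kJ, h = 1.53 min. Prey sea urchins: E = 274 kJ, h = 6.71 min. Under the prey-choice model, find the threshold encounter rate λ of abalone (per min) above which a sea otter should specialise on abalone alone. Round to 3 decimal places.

Drop sea urchins once their profitability E₂/h₂ falls below the rate achievable on abalone alone: E₂/h₂ = λE₁/(1 + λh₁).
Solve for λ: λE₁h₂ = E₂(1 + λh₁) → λ(E₁h₂ − E₂h₁) = E₂ → λ = E₂/(E₁h₂ − E₂h₁).
λ = 274/(244×6.71 − 274×1.53) = 274/1218 = 0.225 per min.

0.225 per min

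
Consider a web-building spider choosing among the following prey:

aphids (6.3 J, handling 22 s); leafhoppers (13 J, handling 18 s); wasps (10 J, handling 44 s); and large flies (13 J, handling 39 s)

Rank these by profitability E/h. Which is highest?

leafhoppers

In descending order of E/h:
leafhoppers: 13/18 = 0.722 J/s
large flies: 13/39 = 0.333 J/s
aphids: 6.3/22 = 0.286 J/s
wasps: 10/44 = 0.227 J/s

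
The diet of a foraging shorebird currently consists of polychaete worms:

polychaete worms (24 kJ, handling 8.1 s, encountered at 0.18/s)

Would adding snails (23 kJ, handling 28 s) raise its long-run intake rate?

No

Current rate: (0.18×24)/(1 + 0.18×8.1) = 1.758 kJ/s.
snails: E/h = 23/28 = 0.8214 kJ/s.
0.8214 < 1.758, so adding snails would lower the average — exclude it.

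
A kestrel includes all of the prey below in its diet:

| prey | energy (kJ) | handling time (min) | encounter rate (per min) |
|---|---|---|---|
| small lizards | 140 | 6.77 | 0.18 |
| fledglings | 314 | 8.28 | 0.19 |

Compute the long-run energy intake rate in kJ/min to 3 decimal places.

R = Σλ_iE_i / (1 + Σλ_ih_i)
Numerator: 0.18×140 + 0.19×314 = 84.86
Denominator: 1 + 0.18×6.77 + 0.19×8.28 = 3.792
R = 84.86/3.792 = 22.38 kJ/min

22.380 kJ/min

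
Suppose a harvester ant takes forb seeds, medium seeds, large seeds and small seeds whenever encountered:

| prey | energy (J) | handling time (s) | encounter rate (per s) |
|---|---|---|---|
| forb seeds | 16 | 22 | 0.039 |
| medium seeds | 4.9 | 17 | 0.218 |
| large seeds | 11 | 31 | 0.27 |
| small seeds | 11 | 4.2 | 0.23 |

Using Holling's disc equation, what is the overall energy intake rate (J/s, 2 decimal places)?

0.48 J/s

R = Σλ_iE_i / (1 + Σλ_ih_i)
Numerator: 0.039×16 + 0.218×4.9 + 0.27×11 + 0.23×11 = 7.192
Denominator: 1 + 0.039×22 + 0.218×17 + 0.27×31 + 0.23×4.2 = 14.9
R = 7.192/14.9 = 0.4827 J/s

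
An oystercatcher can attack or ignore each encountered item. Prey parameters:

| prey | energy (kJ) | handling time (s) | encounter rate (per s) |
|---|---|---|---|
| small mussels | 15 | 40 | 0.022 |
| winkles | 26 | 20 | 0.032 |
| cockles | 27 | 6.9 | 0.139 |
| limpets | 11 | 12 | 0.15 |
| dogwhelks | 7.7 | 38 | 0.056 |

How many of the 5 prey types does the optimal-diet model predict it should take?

Profitabilities (E/h, kJ/s): cockles 3.91, winkles 1.3, limpets 0.917, small mussels 0.375, dogwhelks 0.203. Add prey in this order while the next type's profitability exceeds the intake rate on those already taken.
Rate on top 1: 1.916. winkles: 1.3 < 1.916 → exclude; stop.
Optimal diet: cockles — 1 of 5 types.

1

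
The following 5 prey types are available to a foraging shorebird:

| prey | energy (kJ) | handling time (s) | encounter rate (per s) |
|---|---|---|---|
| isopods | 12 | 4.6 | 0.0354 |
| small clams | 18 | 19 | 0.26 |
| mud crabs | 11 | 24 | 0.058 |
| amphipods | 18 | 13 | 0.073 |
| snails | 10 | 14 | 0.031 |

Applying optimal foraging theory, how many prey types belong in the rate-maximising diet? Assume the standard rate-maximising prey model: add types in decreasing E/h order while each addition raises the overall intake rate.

Rank by E/h (kJ/s): isopods 2.61, amphipods 1.38, small clams 0.947, snails 0.714, mud crabs 0.458. Include each in turn until the next type's E/h falls below the running intake rate.
Rate on top 1: 0.3653. amphipods: 1.38 > 0.3653 → include.
Rate on top 2: 0.8234. small clams: 0.947 > 0.8234 → include.
Rate on top 3: 0.9102. snails: 0.714 < 0.9102 → exclude; stop.
Optimal diet: isopods, amphipods, small clams — 3 of 5 types.

3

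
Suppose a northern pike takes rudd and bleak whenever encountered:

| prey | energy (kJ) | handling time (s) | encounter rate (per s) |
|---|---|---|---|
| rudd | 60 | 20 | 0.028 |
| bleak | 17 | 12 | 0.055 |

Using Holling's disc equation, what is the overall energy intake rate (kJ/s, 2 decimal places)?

1.18 kJ/s

R = (0.028×60 + 0.055×17) / (1 + 0.028×20 + 0.055×12) = 2.615/2.22 = 1.178 kJ/s.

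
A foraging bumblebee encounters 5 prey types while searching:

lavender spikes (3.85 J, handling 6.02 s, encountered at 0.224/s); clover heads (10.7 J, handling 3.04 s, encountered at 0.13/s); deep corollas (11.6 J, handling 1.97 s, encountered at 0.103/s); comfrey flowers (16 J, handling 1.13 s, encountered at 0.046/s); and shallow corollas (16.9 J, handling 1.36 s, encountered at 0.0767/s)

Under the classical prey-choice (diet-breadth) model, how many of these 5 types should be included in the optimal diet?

4

Profitabilities (E/h, J/s): comfrey flowers 14.2, shallow corollas 12.4, deep corollas 5.89, clover heads 3.52, lavender spikes 0.64. Add prey in this order while the next type's profitability exceeds the intake rate on those already taken.
Rate on top 1: 0.6996. shallow corollas: 12.4 > 0.6996 → include.
Rate on top 2: 1.758. deep corollas: 5.89 > 1.758 → include.
Rate on top 3: 2.374. clover heads: 3.52 > 2.374 → include.
Rate on top 4: 2.632. lavender spikes: 0.64 < 2.632 → exclude; stop.
Optimal diet: comfrey flowers, shallow corollas, deep corollas, clover heads — 4 of 5 types.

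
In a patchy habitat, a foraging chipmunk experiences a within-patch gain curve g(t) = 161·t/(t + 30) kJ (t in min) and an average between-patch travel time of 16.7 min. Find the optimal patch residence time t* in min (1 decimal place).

Maximise g(t)/(T+t): set derivative to zero → g'(t)(T+t) = g(t).
g'(t) = 161·30/(t + 30)². Setting 161·30/(t+30)² = 161t/[(t+30)(16.7+t)] gives 30(16.7+t) = t(t+30), so t² = 30×16.7 = 501.
t* = √501 = 22.38 min.

22.4 min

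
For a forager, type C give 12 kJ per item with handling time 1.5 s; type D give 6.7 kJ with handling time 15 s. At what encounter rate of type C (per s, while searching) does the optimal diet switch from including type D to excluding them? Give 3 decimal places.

0.039 per s

At the threshold, the rate on type C alone equals the profitability of type D: λ·12/(1 + λ·1.5) = 6.7/15 = 0.4467.
Rearranging, λ(12 − 0.4467×1.5) = 0.4467, so λ = 0.4467/11.33 = 0.03942 per s.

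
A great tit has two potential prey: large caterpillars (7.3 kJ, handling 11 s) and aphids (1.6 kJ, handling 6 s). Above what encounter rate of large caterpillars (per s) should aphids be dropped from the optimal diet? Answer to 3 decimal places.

At the threshold, the rate on large caterpillars alone equals the profitability of aphids: λ·7.3/(1 + λ·11) = 1.6/6 = 0.2667.
Rearranging, λ(7.3 − 0.2667×11) = 0.2667, so λ = 0.2667/4.367 = 0.06107 per s.

0.061 per s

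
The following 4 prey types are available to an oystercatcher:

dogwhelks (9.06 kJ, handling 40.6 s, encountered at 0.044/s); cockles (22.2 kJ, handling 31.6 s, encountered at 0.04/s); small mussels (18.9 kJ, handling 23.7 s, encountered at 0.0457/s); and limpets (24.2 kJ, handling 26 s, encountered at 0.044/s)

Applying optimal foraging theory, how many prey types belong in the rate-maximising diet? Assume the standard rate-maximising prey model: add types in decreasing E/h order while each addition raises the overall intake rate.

3

Profitabilities (E/h, kJ/s): limpets 0.931, small mussels 0.797, cockles 0.703, dogwhelks 0.223. Add prey in this order while the next type's profitability exceeds the intake rate on those already taken.
Rate on top 1: 0.4966. small mussels: 0.797 > 0.4966 → include.
Rate on top 2: 0.5976. cockles: 0.703 > 0.5976 → include.
Rate on top 3: 0.6271. dogwhelks: 0.223 < 0.6271 → exclude; stop.
Optimal diet: limpets, small mussels, cockles — 3 of 4 types.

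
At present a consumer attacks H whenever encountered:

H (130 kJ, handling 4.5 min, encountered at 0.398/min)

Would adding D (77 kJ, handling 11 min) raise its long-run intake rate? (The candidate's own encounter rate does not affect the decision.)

No

Intake rate on the current diet: R = (0.398×130) / (1 + 0.398×4.5) = 51.74/2.791 = 18.54 kJ/min.
Profitability of D: 77/11 = 7 kJ/min.
7 < 18.54, so adding D would lower the average — exclude it.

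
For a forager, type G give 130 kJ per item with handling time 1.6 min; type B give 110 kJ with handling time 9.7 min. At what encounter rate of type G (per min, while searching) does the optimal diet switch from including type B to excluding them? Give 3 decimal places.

The zero-one rule: include type B iff E₂/h₂ > λE₁/(1+λh₁). Equality gives the switch point.
λE₁h₂ = E₂ + λE₂h₁ ⇒ λ = E₂/(E₁h₂ − E₂h₁) = 110/(1261 − 176) = 0.1014 per min.

0.101 per min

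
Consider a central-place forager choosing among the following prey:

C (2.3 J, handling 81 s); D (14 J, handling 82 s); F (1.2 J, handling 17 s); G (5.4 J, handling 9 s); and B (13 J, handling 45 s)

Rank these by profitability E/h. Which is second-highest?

B

Profitability E/h (J/s): C = 2.3/81 = 0.0284, D = 14/82 = 0.171, F = 1.2/17 = 0.0706, G = 5.4/9 = 0.6, B = 13/45 = 0.289.
Ranked: G > B > D > F > C.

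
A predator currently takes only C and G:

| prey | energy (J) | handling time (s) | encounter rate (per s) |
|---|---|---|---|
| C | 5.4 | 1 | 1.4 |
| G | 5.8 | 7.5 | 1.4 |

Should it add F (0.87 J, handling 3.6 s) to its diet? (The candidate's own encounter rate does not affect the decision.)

Current rate: (1.4×5.4 + 1.4×5.8)/(1 + 1.4×1 + 1.4×7.5) = 1.216 J/s.
F: E/h = 0.87/3.6 = 0.2417 J/s.
Since 0.2417 < R, time spent handling F is better spent searching.

No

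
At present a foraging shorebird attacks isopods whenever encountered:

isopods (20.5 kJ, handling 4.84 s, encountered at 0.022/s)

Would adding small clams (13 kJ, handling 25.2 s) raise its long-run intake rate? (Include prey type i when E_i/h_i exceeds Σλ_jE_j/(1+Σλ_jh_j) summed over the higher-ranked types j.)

On isopods alone, R = ΣλE/(1+Σλh) = 0.451/1.106 = 0.4076 kJ/s.
Profitability of small clams: 13/25.2 = 0.5159 kJ/s.
Since 0.5159 > R, including small clams increases the long-run rate.

Yes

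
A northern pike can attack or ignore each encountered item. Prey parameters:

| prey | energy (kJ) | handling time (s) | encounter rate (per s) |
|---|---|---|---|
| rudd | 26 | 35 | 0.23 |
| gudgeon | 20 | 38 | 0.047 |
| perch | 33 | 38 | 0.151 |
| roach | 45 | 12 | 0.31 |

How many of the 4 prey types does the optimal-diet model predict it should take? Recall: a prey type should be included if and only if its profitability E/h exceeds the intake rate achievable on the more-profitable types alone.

Profitabilities (E/h, kJ/s): roach 3.75, perch 0.868, rudd 0.743, gudgeon 0.526. Add prey in this order while the next type's profitability exceeds the intake rate on those already taken.
Rate on top 1: 2.956. perch: 0.868 < 2.956 → exclude; stop.
Optimal diet: roach — 1 of 4 types.

1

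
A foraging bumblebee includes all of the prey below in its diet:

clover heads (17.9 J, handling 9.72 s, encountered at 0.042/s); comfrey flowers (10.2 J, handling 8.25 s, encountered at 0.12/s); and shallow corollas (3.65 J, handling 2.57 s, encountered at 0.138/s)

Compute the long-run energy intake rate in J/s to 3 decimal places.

R = (0.042×17.9 + 0.12×10.2 + 0.138×3.65) / (1 + 0.042×9.72 + 0.12×8.25 + 0.138×2.57) = 2.479/2.753 = 0.9007 J/s.

0.901 J/s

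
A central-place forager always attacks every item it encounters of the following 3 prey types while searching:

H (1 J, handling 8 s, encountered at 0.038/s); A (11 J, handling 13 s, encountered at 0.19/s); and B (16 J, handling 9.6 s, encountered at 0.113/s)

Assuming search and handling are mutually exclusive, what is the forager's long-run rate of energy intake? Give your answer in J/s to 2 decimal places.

0.81 J/s

R = (0.038×1 + 0.19×11 + 0.113×16) / (1 + 0.038×8 + 0.19×13 + 0.113×9.6) = 3.936/4.859 = 0.8101 J/s.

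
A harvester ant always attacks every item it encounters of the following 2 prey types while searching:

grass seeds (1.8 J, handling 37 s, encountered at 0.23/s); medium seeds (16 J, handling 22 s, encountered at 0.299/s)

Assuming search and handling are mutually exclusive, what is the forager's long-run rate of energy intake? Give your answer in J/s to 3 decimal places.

0.323 J/s

R = (0.23×1.8 + 0.299×16) / (1 + 0.23×37 + 0.299×22) = 5.198/16.09 = 0.3231 J/s.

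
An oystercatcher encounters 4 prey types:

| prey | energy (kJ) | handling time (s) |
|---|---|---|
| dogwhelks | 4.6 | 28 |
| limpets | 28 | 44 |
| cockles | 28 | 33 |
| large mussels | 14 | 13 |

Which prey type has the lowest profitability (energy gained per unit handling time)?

dogwhelks

In descending order of E/h:
large mussels: 14/13 = 1.08 kJ/s
cockles: 28/33 = 0.848 kJ/s
limpets: 28/44 = 0.636 kJ/s
dogwhelks: 4.6/28 = 0.164 kJ/s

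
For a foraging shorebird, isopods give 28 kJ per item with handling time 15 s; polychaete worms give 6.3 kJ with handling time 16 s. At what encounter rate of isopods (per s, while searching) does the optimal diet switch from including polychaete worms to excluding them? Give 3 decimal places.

At the threshold, the rate on isopods alone equals the profitability of polychaete worms: λ·28/(1 + λ·15) = 6.3/16 = 0.3937.
Rearranging, λ(28 − 0.3937×15) = 0.3937, so λ = 0.3937/22.09 = 0.01782 per s.

0.018 per s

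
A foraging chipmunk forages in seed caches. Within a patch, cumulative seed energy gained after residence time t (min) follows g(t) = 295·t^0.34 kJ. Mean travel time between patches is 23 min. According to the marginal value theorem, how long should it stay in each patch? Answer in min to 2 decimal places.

By the marginal value theorem, leave when the instantaneous gain rate g'(t) equals the habitat-wide average g(t)/(T + t).
g'(t) = 0.34·295·t^-0.66. Setting 0.34·295·t^-0.66 = 295·t^0.34/(23+t) gives 0.34(23+t) = t, so 0.66·t = 0.34×23.
t* = 0.34×23/0.66 = 11.85 min.

11.85 min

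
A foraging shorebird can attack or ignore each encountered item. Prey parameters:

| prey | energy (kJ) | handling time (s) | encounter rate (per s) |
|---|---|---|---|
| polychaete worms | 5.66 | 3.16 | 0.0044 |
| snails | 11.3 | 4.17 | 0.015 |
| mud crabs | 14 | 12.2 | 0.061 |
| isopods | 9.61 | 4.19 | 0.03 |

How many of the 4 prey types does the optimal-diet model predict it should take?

4

Profitabilities (E/h, kJ/s): snails 2.71, isopods 2.29, polychaete worms 1.79, mud crabs 1.15. Add prey in this order while the next type's profitability exceeds the intake rate on those already taken.
Rate on top 1: 0.1595. isopods: 2.29 > 0.1595 → include.
Rate on top 2: 0.3853. polychaete worms: 1.79 > 0.3853 → include.
Rate on top 3: 0.4015. mud crabs: 1.15 > 0.4015 → include.
Optimal diet: snails, isopods, polychaete worms, mud crabs — 4 of 4 types.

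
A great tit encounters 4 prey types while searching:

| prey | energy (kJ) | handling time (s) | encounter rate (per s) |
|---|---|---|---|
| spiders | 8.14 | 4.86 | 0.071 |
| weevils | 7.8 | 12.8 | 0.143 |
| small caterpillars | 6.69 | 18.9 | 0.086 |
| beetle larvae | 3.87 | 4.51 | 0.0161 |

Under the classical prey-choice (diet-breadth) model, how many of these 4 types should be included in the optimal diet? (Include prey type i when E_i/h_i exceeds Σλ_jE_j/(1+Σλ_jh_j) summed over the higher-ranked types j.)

3

Rank by E/h (kJ/s): spiders 1.67, beetle larvae 0.858, weevils 0.609, small caterpillars 0.354. Include each in turn until the next type's E/h falls below the running intake rate.
Rate on top 1: 0.4297. beetle larvae: 0.858 > 0.4297 → include.
Rate on top 2: 0.4516. weevils: 0.609 > 0.4516 → include.
Rate on top 3: 0.5405. small caterpillars: 0.354 < 0.5405 → exclude; stop.
Optimal diet: spiders, beetle larvae, weevils — 3 of 4 types.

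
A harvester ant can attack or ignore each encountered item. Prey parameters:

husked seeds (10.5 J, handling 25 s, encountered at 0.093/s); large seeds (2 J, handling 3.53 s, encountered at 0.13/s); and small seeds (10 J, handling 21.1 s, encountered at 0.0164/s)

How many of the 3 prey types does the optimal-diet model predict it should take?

3

E/h in descending order: large seeds 0.567, small seeds 0.474, husked seeds 0.42 J/s. The optimal diet is the largest prefix of this list for which every included type satisfies E_i/h_i > R on the types above it.
Rate on top 1: 0.1782. small seeds: 0.474 > 0.1782 → include.
Rate on top 2: 0.2349. husked seeds: 0.42 > 0.2349 → include.
Optimal diet: large seeds, small seeds, husked seeds — 3 of 3 types.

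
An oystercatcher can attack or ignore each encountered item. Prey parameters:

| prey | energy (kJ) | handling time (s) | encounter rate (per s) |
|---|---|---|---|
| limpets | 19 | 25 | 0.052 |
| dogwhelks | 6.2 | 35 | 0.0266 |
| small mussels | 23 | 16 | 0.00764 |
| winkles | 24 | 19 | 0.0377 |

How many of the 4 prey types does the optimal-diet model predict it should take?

E/h in descending order: small mussels 1.44, winkles 1.26, limpets 0.76, dogwhelks 0.177 kJ/s. The optimal diet is the largest prefix of this list for which every included type satisfies E_i/h_i > R on the types above it.
Rate on top 1: 0.1566. winkles: 1.26 > 0.1566 → include.
Rate on top 2: 0.5877. limpets: 0.76 > 0.5877 → include.
Rate on top 3: 0.6591. dogwhelks: 0.177 < 0.6591 → exclude; stop.
Optimal diet: small mussels, winkles, limpets — 3 of 4 types.

3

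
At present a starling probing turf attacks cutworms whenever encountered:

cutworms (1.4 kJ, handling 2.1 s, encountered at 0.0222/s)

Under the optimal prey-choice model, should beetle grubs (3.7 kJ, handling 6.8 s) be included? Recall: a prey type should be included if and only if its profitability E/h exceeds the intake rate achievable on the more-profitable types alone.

On cutworms alone, R = ΣλE/(1+Σλh) = 0.03108/1.047 = 0.0297 kJ/s.
Profitability of beetle grubs: 3.7/6.8 = 0.5441 kJ/s.
Since 0.5441 > R, including beetle grubs increases the long-run rate.

Yes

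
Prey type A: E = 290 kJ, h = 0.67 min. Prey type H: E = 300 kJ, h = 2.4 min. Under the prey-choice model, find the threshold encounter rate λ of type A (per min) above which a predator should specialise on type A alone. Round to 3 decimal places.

0.606 per min

The zero-one rule: include type H iff E₂/h₂ > λE₁/(1+λh₁). Equality gives the switch point.
λE₁h₂ = E₂ + λE₂h₁ ⇒ λ = E₂/(E₁h₂ − E₂h₁) = 300/(696 − 201) = 0.6061 per min.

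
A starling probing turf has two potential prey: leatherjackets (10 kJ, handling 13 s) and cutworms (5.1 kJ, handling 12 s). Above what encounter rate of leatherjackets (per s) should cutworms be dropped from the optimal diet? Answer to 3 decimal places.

The zero-one rule: include cutworms iff E₂/h₂ > λE₁/(1+λh₁). Equality gives the switch point.
λE₁h₂ = E₂ + λE₂h₁ ⇒ λ = E₂/(E₁h₂ − E₂h₁) = 5.1/(120 − 66.3) = 0.09497 per s.

0.095 per s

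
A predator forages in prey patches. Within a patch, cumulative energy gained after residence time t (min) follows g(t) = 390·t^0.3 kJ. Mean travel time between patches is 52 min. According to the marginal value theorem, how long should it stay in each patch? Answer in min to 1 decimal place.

22.3 min

By the marginal value theorem, leave when the instantaneous gain rate g'(t) equals the habitat-wide average g(t)/(T + t).
g'(t) = 0.3·390·t^-0.7. Setting 0.3·390·t^-0.7 = 390·t^0.3/(52+t) gives 0.3(52+t) = t, so 0.70·t = 0.3×52.
t* = 0.3×52/0.70 = 22.29 min.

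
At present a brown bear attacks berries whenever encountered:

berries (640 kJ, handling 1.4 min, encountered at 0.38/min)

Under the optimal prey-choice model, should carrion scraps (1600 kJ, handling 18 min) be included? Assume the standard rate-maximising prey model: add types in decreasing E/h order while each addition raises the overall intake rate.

On berries alone, R = ΣλE/(1+Σλh) = 243.2/1.532 = 158.7 kJ/min.
Profitability of carrion scraps: 1600/18 = 88.89 kJ/min.
Since 88.89 < R, time spent handling carrion scraps is better spent searching.

No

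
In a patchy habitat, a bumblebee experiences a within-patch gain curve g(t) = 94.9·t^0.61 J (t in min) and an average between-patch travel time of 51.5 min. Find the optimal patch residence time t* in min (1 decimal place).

80.6 min

Maximise g(t)/(T+t): set derivative to zero → g'(t)(T+t) = g(t).
g'(t) = 0.61·94.9·t^-0.39. Setting 0.61·94.9·t^-0.39 = 94.9·t^0.61/(51.5+t) gives 0.61(51.5+t) = t, so 0.39·t = 0.61×51.5.
t* = 0.61×51.5/0.39 = 80.55 min.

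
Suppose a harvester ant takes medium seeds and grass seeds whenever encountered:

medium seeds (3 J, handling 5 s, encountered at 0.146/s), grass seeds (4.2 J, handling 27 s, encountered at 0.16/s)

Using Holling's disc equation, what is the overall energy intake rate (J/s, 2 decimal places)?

Energy encountered per unit search time: 0.146×3 + 0.16×4.2 = 1.11 J/s.
Handling time per unit search time: 0.146×5 + 0.16×27 = 5.05.
Rate = 1.11/(1 + 5.05) = 0.1835 J/s.

0.18 J/s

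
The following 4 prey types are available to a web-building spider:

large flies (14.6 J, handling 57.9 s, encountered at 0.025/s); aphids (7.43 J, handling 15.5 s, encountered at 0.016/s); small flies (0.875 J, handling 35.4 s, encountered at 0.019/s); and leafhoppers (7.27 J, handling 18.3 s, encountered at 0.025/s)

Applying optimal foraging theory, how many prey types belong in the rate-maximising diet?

E/h in descending order: aphids 0.479, leafhoppers 0.397, large flies 0.252, small flies 0.0247 J/s. The optimal diet is the largest prefix of this list for which every included type satisfies E_i/h_i > R on the types above it.
Rate on top 1: 0.09526. leafhoppers: 0.397 > 0.09526 → include.
Rate on top 2: 0.1763. large flies: 0.252 > 0.1763 → include.
Rate on top 3: 0.2111. small flies: 0.0247 < 0.2111 → exclude; stop.
Optimal diet: aphids, leafhoppers, large flies — 3 of 4 types.

3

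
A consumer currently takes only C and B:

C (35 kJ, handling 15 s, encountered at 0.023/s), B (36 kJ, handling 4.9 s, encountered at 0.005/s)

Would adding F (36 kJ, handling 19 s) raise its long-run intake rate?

Current rate: (0.023×35 + 0.005×36)/(1 + 0.023×15 + 0.005×4.9) = 0.7192 kJ/s.
Profitability of F: 36/19 = 1.895 kJ/s.
Since 1.895 > R, including F increases the long-run rate.

Yes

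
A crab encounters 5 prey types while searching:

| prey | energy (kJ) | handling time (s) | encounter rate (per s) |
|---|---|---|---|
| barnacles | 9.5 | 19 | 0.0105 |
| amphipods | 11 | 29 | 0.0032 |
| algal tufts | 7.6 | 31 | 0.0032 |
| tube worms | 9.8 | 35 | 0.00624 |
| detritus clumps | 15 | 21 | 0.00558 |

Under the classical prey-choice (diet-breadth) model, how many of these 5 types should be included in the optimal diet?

Rank by E/h (kJ/s): detritus clumps 0.714, barnacles 0.5, amphipods 0.379, tube worms 0.28, algal tufts 0.245. Include each in turn until the next type's E/h falls below the running intake rate.
Rate on top 1: 0.07492. barnacles: 0.5 > 0.07492 → include.
Rate on top 2: 0.1393. amphipods: 0.379 > 0.1393 → include.
Rate on top 3: 0.1551. tube worms: 0.28 > 0.1551 → include.
Rate on top 4: 0.1719. algal tufts: 0.245 > 0.1719 → include.
Optimal diet: detritus clumps, barnacles, amphipods, tube worms, algal tufts — 5 of 5 types.

5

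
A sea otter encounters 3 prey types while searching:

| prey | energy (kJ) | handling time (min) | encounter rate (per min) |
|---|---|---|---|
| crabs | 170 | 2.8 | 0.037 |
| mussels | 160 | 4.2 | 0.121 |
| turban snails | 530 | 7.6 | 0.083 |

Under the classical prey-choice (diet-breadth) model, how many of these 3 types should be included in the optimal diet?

3

Profitabilities (E/h, kJ/min): turban snails 69.7, crabs 60.7, mussels 38.1. Add prey in this order while the next type's profitability exceeds the intake rate on those already taken.
Rate on top 1: 26.97. crabs: 60.7 > 26.97 → include.
Rate on top 2: 28.99. mussels: 38.1 > 28.99 → include.
Optimal diet: turban snails, crabs, mussels — 3 of 3 types.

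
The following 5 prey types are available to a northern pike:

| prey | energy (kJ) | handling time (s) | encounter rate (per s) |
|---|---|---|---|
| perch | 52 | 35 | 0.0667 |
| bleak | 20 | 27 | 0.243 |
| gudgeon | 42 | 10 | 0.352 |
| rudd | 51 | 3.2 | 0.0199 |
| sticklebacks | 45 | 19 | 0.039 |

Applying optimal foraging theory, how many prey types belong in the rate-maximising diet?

Profitabilities (E/h, kJ/s): rudd 15.9, gudgeon 4.2, sticklebacks 2.37, perch 1.49, bleak 0.741. Add prey in this order while the next type's profitability exceeds the intake rate on those already taken.
Rate on top 1: 0.9541. gudgeon: 4.2 > 0.9541 → include.
Rate on top 2: 3.447. sticklebacks: 2.37 < 3.447 → exclude; stop.
Optimal diet: rudd, gudgeon — 2 of 5 types.

2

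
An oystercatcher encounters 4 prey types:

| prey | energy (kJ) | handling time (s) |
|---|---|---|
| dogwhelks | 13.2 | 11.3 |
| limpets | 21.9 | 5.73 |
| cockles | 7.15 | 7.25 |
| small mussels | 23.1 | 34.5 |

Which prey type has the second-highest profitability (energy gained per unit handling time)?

dogwhelks

In descending order of E/h:
limpets: 21.9/5.73 = 3.82 kJ/s
dogwhelks: 13.2/11.3 = 1.17 kJ/s
cockles: 7.15/7.25 = 0.986 kJ/s
small mussels: 23.1/34.5 = 0.67 kJ/s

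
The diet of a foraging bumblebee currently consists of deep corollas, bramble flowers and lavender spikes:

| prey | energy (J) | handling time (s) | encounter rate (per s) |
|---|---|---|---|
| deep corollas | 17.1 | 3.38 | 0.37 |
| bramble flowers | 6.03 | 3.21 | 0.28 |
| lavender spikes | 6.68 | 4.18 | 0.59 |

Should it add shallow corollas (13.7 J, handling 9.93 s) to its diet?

Intake rate on the current diet: R = (0.37×17.1 + 0.28×6.03 + 0.59×6.68) / (1 + 0.37×3.38 + 0.28×3.21 + 0.59×4.18) = 11.96/5.616 = 2.129 J/s.
Profitability of shallow corollas: 13.7/9.93 = 1.38 J/s.
Since 1.38 < R, time spent handling shallow corollas is better spent searching.

No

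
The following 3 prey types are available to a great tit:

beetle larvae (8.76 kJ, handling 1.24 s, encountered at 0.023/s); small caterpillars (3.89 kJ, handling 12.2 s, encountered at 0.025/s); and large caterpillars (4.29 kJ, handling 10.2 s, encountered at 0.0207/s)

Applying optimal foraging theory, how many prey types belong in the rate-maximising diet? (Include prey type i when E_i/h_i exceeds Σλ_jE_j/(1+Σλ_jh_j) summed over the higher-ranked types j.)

3

Profitabilities (E/h, kJ/s): beetle larvae 7.06, large caterpillars 0.421, small caterpillars 0.319. Add prey in this order while the next type's profitability exceeds the intake rate on those already taken.
Rate on top 1: 0.1959. large caterpillars: 0.421 > 0.1959 → include.
Rate on top 2: 0.2342. small caterpillars: 0.319 > 0.2342 → include.
Optimal diet: beetle larvae, large caterpillars, small caterpillars — 3 of 3 types.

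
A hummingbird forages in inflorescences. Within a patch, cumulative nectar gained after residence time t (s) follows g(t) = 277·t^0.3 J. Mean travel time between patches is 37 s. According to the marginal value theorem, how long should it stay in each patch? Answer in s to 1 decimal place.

15.9 s

Maximise g(t)/(T+t): set derivative to zero → g'(t)(T+t) = g(t).
g'(t) = 0.3·277·t^-0.7. Setting 0.3·277·t^-0.7 = 277·t^0.3/(37+t) gives 0.3(37+t) = t, so 0.70·t = 0.3×37.
t* = 0.3×37/0.70 = 15.86 s.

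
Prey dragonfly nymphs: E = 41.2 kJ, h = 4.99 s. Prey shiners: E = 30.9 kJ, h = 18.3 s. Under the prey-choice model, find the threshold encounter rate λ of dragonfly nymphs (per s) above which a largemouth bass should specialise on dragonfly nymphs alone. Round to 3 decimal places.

Drop shiners once their profitability E₂/h₂ falls below the rate achievable on dragonfly nymphs alone: E₂/h₂ = λE₁/(1 + λh₁).
Solve for λ: λE₁h₂ = E₂(1 + λh₁) → λ(E₁h₂ − E₂h₁) = E₂ → λ = E₂/(E₁h₂ − E₂h₁).
λ = 30.9/(41.2×18.3 − 30.9×4.99) = 30.9/599.8 = 0.05152 per s.

0.052 per s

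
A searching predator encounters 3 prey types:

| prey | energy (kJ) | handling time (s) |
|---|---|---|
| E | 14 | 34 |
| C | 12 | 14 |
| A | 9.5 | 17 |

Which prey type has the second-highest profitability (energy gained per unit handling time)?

Profitability E/h (kJ/s): E = 14/34 = 0.412, C = 12/14 = 0.857, A = 9.5/17 = 0.559.
Ranked: C > A > E.

A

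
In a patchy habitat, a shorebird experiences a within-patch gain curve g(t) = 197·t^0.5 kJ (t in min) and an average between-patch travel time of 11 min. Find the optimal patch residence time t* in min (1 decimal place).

11.0 min

By the marginal value theorem, leave when the instantaneous gain rate g'(t) equals the habitat-wide average g(t)/(T + t).
g'(t) = 0.5·197·t^-0.5. Setting 0.5·197·t^-0.5 = 197·t^0.5/(11+t) gives 0.5(11+t) = t, so 0.50·t = 0.5×11.
t* = 0.5×11/0.50 = 11 min.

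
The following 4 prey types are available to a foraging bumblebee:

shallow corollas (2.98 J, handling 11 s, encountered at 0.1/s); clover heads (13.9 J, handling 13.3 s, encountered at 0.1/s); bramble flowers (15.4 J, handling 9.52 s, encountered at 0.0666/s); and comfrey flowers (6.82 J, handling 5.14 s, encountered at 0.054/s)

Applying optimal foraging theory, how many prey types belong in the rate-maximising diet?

3

E/h in descending order: bramble flowers 1.62, comfrey flowers 1.33, clover heads 1.05, shallow corollas 0.271 J/s. The optimal diet is the largest prefix of this list for which every included type satisfies E_i/h_i > R on the types above it.
Rate on top 1: 0.6277. comfrey flowers: 1.33 > 0.6277 → include.
Rate on top 2: 0.7292. clover heads: 1.05 > 0.7292 → include.
Rate on top 3: 0.8588. shallow corollas: 0.271 < 0.8588 → exclude; stop.
Optimal diet: bramble flowers, comfrey flowers, clover heads — 3 of 4 types.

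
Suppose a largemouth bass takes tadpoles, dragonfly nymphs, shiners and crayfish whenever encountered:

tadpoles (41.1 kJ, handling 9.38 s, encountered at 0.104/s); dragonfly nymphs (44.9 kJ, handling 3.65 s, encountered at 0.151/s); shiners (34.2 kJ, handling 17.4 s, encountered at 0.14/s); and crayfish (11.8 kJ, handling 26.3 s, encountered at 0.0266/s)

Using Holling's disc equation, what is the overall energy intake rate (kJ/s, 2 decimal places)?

2.85 kJ/s

Energy encountered per unit search time: 0.104×41.1 + 0.151×44.9 + 0.14×34.2 + 0.0266×11.8 = 16.16 kJ/s.
Handling time per unit search time: 0.104×9.38 + 0.151×3.65 + 0.14×17.4 + 0.0266×26.3 = 4.662.
Rate = 16.16/(1 + 4.662) = 2.853 kJ/s.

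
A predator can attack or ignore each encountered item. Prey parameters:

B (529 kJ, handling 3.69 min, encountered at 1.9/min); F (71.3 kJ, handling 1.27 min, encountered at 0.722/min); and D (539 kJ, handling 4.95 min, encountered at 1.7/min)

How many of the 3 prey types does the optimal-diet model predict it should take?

Rank by E/h (kJ/min): B 143, D 109, F 56.1. Include each in turn until the next type's E/h falls below the running intake rate.
Rate on top 1: 125.5. D: 109 < 125.5 → exclude; stop.
Optimal diet: B — 1 of 3 types.

1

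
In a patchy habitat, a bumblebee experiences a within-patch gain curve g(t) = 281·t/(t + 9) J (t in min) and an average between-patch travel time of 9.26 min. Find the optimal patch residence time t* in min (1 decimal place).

Optimal t* satisfies g'(t*) = g(t*)/(T + t*).
g'(t) = 281·9/(t + 9)². Setting 281·9/(t+9)² = 281t/[(t+9)(9.26+t)] gives 9(9.26+t) = t(t+9), so t² = 9×9.26 = 83.34.
t* = √83.34 = 9.129 min.

9.1 min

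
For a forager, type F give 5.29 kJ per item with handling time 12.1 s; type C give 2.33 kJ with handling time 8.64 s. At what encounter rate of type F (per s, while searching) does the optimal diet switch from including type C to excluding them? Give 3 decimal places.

0.133 per s

Drop type C once their profitability E₂/h₂ falls below the rate achievable on type F alone: E₂/h₂ = λE₁/(1 + λh₁).
Solve for λ: λE₁h₂ = E₂(1 + λh₁) → λ(E₁h₂ − E₂h₁) = E₂ → λ = E₂/(E₁h₂ − E₂h₁).
λ = 2.33/(5.29×8.64 − 2.33×12.1) = 2.33/17.51 = 0.133 per s.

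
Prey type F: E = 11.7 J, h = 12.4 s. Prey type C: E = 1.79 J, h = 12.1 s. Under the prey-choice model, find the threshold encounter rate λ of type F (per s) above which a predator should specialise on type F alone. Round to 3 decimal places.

The zero-one rule: include type C iff E₂/h₂ > λE₁/(1+λh₁). Equality gives the switch point.
λE₁h₂ = E₂ + λE₂h₁ ⇒ λ = E₂/(E₁h₂ − E₂h₁) = 1.79/(141.6 − 22.2) = 0.01499 per s.

0.015 per s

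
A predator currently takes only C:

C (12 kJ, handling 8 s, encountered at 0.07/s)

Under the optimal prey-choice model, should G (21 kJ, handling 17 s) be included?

Current rate: (0.07×12)/(1 + 0.07×8) = 0.5385 kJ/s.
G: E/h = 21/17 = 1.235 kJ/s.
1.235 > 0.5385, so adding G raises the average — include it.

Yes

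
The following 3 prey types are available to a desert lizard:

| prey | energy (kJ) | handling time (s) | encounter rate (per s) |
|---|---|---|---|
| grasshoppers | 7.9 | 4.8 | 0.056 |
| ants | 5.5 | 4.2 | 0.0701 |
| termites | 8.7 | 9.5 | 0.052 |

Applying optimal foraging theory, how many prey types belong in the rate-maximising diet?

3

Rank by E/h (kJ/s): grasshoppers 1.65, ants 1.31, termites 0.916. Include each in turn until the next type's E/h falls below the running intake rate.
Rate on top 1: 0.3487. ants: 1.31 > 0.3487 → include.
Rate on top 2: 0.5296. termites: 0.916 > 0.5296 → include.
Optimal diet: grasshoppers, ants, termites — 3 of 3 types.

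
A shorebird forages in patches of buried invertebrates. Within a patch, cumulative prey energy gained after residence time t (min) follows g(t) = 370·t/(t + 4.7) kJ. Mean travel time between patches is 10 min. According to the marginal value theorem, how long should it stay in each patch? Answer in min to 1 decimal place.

Optimal t* satisfies g'(t*) = g(t*)/(T + t*).
g'(t) = 370·4.7/(t + 4.7)². Setting 370·4.7/(t+4.7)² = 370t/[(t+4.7)(10+t)] gives 4.7(10+t) = t(t+4.7), so t² = 4.7×10 = 47.
t* = √47 = 6.856 min.

6.9 min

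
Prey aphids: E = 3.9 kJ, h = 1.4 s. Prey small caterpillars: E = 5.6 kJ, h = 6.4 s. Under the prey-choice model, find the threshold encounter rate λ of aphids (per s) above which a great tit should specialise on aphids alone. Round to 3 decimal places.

0.327 per s

Drop small caterpillars once their profitability E₂/h₂ falls below the rate achievable on aphids alone: E₂/h₂ = λE₁/(1 + λh₁).
Solve for λ: λE₁h₂ = E₂(1 + λh₁) → λ(E₁h₂ − E₂h₁) = E₂ → λ = E₂/(E₁h₂ − E₂h₁).
λ = 5.6/(3.9×6.4 − 5.6×1.4) = 5.6/17.12 = 0.3271 per s.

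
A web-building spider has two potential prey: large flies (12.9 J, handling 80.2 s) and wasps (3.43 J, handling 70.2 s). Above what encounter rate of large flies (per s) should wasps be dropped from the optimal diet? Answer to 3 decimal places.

Drop wasps once their profitability E₂/h₂ falls below the rate achievable on large flies alone: E₂/h₂ = λE₁/(1 + λh₁).
Solve for λ: λE₁h₂ = E₂(1 + λh₁) → λ(E₁h₂ − E₂h₁) = E₂ → λ = E₂/(E₁h₂ − E₂h₁).
λ = 3.43/(12.9×70.2 − 3.43×80.2) = 3.43/630.5 = 0.00544 per s.

0.005 per s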